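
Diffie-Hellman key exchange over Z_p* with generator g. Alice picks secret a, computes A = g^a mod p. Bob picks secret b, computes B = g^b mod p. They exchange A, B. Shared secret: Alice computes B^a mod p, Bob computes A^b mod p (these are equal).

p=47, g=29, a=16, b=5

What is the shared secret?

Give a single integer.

A = 29^16 mod 47  (bits of 16 = 10000)
  bit 0 = 1: r = r^2 * 29 mod 47 = 1^2 * 29 = 1*29 = 29
  bit 1 = 0: r = r^2 mod 47 = 29^2 = 42
  bit 2 = 0: r = r^2 mod 47 = 42^2 = 25
  bit 3 = 0: r = r^2 mod 47 = 25^2 = 14
  bit 4 = 0: r = r^2 mod 47 = 14^2 = 8
  -> A = 8
B = 29^5 mod 47  (bits of 5 = 101)
  bit 0 = 1: r = r^2 * 29 mod 47 = 1^2 * 29 = 1*29 = 29
  bit 1 = 0: r = r^2 mod 47 = 29^2 = 42
  bit 2 = 1: r = r^2 * 29 mod 47 = 42^2 * 29 = 25*29 = 20
  -> B = 20
s = B^a = 20^16 mod 47  (bits of 16 = 10000)
  bit 0 = 1: r = r^2 * 20 mod 47 = 1^2 * 20 = 1*20 = 20
  bit 1 = 0: r = r^2 mod 47 = 20^2 = 24
  bit 2 = 0: r = r^2 mod 47 = 24^2 = 12
  bit 3 = 0: r = r^2 mod 47 = 12^2 = 3
  bit 4 = 0: r = r^2 mod 47 = 3^2 = 9
  -> s = B^a = 9

Answer: 9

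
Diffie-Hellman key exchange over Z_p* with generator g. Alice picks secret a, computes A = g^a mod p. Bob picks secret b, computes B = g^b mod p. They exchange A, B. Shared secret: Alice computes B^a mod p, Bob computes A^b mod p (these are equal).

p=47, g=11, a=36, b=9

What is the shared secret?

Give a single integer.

Answer: 27

Derivation:
A = 11^36 mod 47  (bits of 36 = 100100)
  bit 0 = 1: r = r^2 * 11 mod 47 = 1^2 * 11 = 1*11 = 11
  bit 1 = 0: r = r^2 mod 47 = 11^2 = 27
  bit 2 = 0: r = r^2 mod 47 = 27^2 = 24
  bit 3 = 1: r = r^2 * 11 mod 47 = 24^2 * 11 = 12*11 = 38
  bit 4 = 0: r = r^2 mod 47 = 38^2 = 34
  bit 5 = 0: r = r^2 mod 47 = 34^2 = 28
  -> A = 28
B = 11^9 mod 47  (bits of 9 = 1001)
  bit 0 = 1: r = r^2 * 11 mod 47 = 1^2 * 11 = 1*11 = 11
  bit 1 = 0: r = r^2 mod 47 = 11^2 = 27
  bit 2 = 0: r = r^2 mod 47 = 27^2 = 24
  bit 3 = 1: r = r^2 * 11 mod 47 = 24^2 * 11 = 12*11 = 38
  -> B = 38
s = B^a = 38^36 mod 47  (bits of 36 = 100100)
  bit 0 = 1: r = r^2 * 38 mod 47 = 1^2 * 38 = 1*38 = 38
  bit 1 = 0: r = r^2 mod 47 = 38^2 = 34
  bit 2 = 0: r = r^2 mod 47 = 34^2 = 28
  bit 3 = 1: r = r^2 * 38 mod 47 = 28^2 * 38 = 32*38 = 41
  bit 4 = 0: r = r^2 mod 47 = 41^2 = 36
  bit 5 = 0: r = r^2 mod 47 = 36^2 = 27
  -> s = B^a = 27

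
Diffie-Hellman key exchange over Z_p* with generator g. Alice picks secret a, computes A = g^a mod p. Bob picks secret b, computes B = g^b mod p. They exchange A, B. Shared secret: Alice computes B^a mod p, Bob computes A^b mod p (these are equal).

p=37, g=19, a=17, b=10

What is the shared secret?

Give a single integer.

Answer: 25

Derivation:
A = 19^17 mod 37  (bits of 17 = 10001)
  bit 0 = 1: r = r^2 * 19 mod 37 = 1^2 * 19 = 1*19 = 19
  bit 1 = 0: r = r^2 mod 37 = 19^2 = 28
  bit 2 = 0: r = r^2 mod 37 = 28^2 = 7
  bit 3 = 0: r = r^2 mod 37 = 7^2 = 12
  bit 4 = 1: r = r^2 * 19 mod 37 = 12^2 * 19 = 33*19 = 35
  -> A = 35
B = 19^10 mod 37  (bits of 10 = 1010)
  bit 0 = 1: r = r^2 * 19 mod 37 = 1^2 * 19 = 1*19 = 19
  bit 1 = 0: r = r^2 mod 37 = 19^2 = 28
  bit 2 = 1: r = r^2 * 19 mod 37 = 28^2 * 19 = 7*19 = 22
  bit 3 = 0: r = r^2 mod 37 = 22^2 = 3
  -> B = 3
s = B^a = 3^17 mod 37  (bits of 17 = 10001)
  bit 0 = 1: r = r^2 * 3 mod 37 = 1^2 * 3 = 1*3 = 3
  bit 1 = 0: r = r^2 mod 37 = 3^2 = 9
  bit 2 = 0: r = r^2 mod 37 = 9^2 = 7
  bit 3 = 0: r = r^2 mod 37 = 7^2 = 12
  bit 4 = 1: r = r^2 * 3 mod 37 = 12^2 * 3 = 33*3 = 25
  -> s = B^a = 25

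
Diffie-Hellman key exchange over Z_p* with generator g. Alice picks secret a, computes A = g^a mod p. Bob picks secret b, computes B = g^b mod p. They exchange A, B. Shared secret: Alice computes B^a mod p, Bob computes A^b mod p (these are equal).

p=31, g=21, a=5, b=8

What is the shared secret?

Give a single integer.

Answer: 5

Derivation:
A = 21^5 mod 31  (bits of 5 = 101)
  bit 0 = 1: r = r^2 * 21 mod 31 = 1^2 * 21 = 1*21 = 21
  bit 1 = 0: r = r^2 mod 31 = 21^2 = 7
  bit 2 = 1: r = r^2 * 21 mod 31 = 7^2 * 21 = 18*21 = 6
  -> A = 6
B = 21^8 mod 31  (bits of 8 = 1000)
  bit 0 = 1: r = r^2 * 21 mod 31 = 1^2 * 21 = 1*21 = 21
  bit 1 = 0: r = r^2 mod 31 = 21^2 = 7
  bit 2 = 0: r = r^2 mod 31 = 7^2 = 18
  bit 3 = 0: r = r^2 mod 31 = 18^2 = 14
  -> B = 14
s = B^a = 14^5 mod 31  (bits of 5 = 101)
  bit 0 = 1: r = r^2 * 14 mod 31 = 1^2 * 14 = 1*14 = 14
  bit 1 = 0: r = r^2 mod 31 = 14^2 = 10
  bit 2 = 1: r = r^2 * 14 mod 31 = 10^2 * 14 = 7*14 = 5
  -> s = B^a = 5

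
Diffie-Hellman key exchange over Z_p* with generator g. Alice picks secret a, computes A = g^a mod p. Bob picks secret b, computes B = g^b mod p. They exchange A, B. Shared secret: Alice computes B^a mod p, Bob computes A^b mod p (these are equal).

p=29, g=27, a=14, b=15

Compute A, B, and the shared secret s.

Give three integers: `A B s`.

A = 27^14 mod 29  (bits of 14 = 1110)
  bit 0 = 1: r = r^2 * 27 mod 29 = 1^2 * 27 = 1*27 = 27
  bit 1 = 1: r = r^2 * 27 mod 29 = 27^2 * 27 = 4*27 = 21
  bit 2 = 1: r = r^2 * 27 mod 29 = 21^2 * 27 = 6*27 = 17
  bit 3 = 0: r = r^2 mod 29 = 17^2 = 28
  -> A = 28
B = 27^15 mod 29  (bits of 15 = 1111)
  bit 0 = 1: r = r^2 * 27 mod 29 = 1^2 * 27 = 1*27 = 27
  bit 1 = 1: r = r^2 * 27 mod 29 = 27^2 * 27 = 4*27 = 21
  bit 2 = 1: r = r^2 * 27 mod 29 = 21^2 * 27 = 6*27 = 17
  bit 3 = 1: r = r^2 * 27 mod 29 = 17^2 * 27 = 28*27 = 2
  -> B = 2
s = B^a = 2^14 mod 29  (bits of 14 = 1110)
  bit 0 = 1: r = r^2 * 2 mod 29 = 1^2 * 2 = 1*2 = 2
  bit 1 = 1: r = r^2 * 2 mod 29 = 2^2 * 2 = 4*2 = 8
  bit 2 = 1: r = r^2 * 2 mod 29 = 8^2 * 2 = 6*2 = 12
  bit 3 = 0: r = r^2 mod 29 = 12^2 = 28
  -> s = B^a = 28

Answer: 28 2 28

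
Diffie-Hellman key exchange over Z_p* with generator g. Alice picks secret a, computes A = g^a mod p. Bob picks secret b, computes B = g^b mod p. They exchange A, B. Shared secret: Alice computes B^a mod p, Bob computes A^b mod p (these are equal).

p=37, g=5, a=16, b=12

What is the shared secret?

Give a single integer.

A = 5^16 mod 37  (bits of 16 = 10000)
  bit 0 = 1: r = r^2 * 5 mod 37 = 1^2 * 5 = 1*5 = 5
  bit 1 = 0: r = r^2 mod 37 = 5^2 = 25
  bit 2 = 0: r = r^2 mod 37 = 25^2 = 33
  bit 3 = 0: r = r^2 mod 37 = 33^2 = 16
  bit 4 = 0: r = r^2 mod 37 = 16^2 = 34
  -> A = 34
B = 5^12 mod 37  (bits of 12 = 1100)
  bit 0 = 1: r = r^2 * 5 mod 37 = 1^2 * 5 = 1*5 = 5
  bit 1 = 1: r = r^2 * 5 mod 37 = 5^2 * 5 = 25*5 = 14
  bit 2 = 0: r = r^2 mod 37 = 14^2 = 11
  bit 3 = 0: r = r^2 mod 37 = 11^2 = 10
  -> B = 10
s = B^a = 10^16 mod 37  (bits of 16 = 10000)
  bit 0 = 1: r = r^2 * 10 mod 37 = 1^2 * 10 = 1*10 = 10
  bit 1 = 0: r = r^2 mod 37 = 10^2 = 26
  bit 2 = 0: r = r^2 mod 37 = 26^2 = 10
  bit 3 = 0: r = r^2 mod 37 = 10^2 = 26
  bit 4 = 0: r = r^2 mod 37 = 26^2 = 10
  -> s = B^a = 10

Answer: 10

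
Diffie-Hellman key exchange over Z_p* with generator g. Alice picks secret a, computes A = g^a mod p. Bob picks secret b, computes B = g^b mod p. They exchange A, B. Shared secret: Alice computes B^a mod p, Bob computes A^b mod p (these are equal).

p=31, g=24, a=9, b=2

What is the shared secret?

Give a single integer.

Answer: 2

Derivation:
A = 24^9 mod 31  (bits of 9 = 1001)
  bit 0 = 1: r = r^2 * 24 mod 31 = 1^2 * 24 = 1*24 = 24
  bit 1 = 0: r = r^2 mod 31 = 24^2 = 18
  bit 2 = 0: r = r^2 mod 31 = 18^2 = 14
  bit 3 = 1: r = r^2 * 24 mod 31 = 14^2 * 24 = 10*24 = 23
  -> A = 23
B = 24^2 mod 31  (bits of 2 = 10)
  bit 0 = 1: r = r^2 * 24 mod 31 = 1^2 * 24 = 1*24 = 24
  bit 1 = 0: r = r^2 mod 31 = 24^2 = 18
  -> B = 18
s = B^a = 18^9 mod 31  (bits of 9 = 1001)
  bit 0 = 1: r = r^2 * 18 mod 31 = 1^2 * 18 = 1*18 = 18
  bit 1 = 0: r = r^2 mod 31 = 18^2 = 14
  bit 2 = 0: r = r^2 mod 31 = 14^2 = 10
  bit 3 = 1: r = r^2 * 18 mod 31 = 10^2 * 18 = 7*18 = 2
  -> s = B^a = 2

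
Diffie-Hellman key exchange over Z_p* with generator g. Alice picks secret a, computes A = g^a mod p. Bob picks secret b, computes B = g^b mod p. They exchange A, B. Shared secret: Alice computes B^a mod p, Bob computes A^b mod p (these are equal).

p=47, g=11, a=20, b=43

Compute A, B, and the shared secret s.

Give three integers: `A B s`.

Answer: 25 22 9

Derivation:
A = 11^20 mod 47  (bits of 20 = 10100)
  bit 0 = 1: r = r^2 * 11 mod 47 = 1^2 * 11 = 1*11 = 11
  bit 1 = 0: r = r^2 mod 47 = 11^2 = 27
  bit 2 = 1: r = r^2 * 11 mod 47 = 27^2 * 11 = 24*11 = 29
  bit 3 = 0: r = r^2 mod 47 = 29^2 = 42
  bit 4 = 0: r = r^2 mod 47 = 42^2 = 25
  -> A = 25
B = 11^43 mod 47  (bits of 43 = 101011)
  bit 0 = 1: r = r^2 * 11 mod 47 = 1^2 * 11 = 1*11 = 11
  bit 1 = 0: r = r^2 mod 47 = 11^2 = 27
  bit 2 = 1: r = r^2 * 11 mod 47 = 27^2 * 11 = 24*11 = 29
  bit 3 = 0: r = r^2 mod 47 = 29^2 = 42
  bit 4 = 1: r = r^2 * 11 mod 47 = 42^2 * 11 = 25*11 = 40
  bit 5 = 1: r = r^2 * 11 mod 47 = 40^2 * 11 = 2*11 = 22
  -> B = 22
s = B^a = 22^20 mod 47  (bits of 20 = 10100)
  bit 0 = 1: r = r^2 * 22 mod 47 = 1^2 * 22 = 1*22 = 22
  bit 1 = 0: r = r^2 mod 47 = 22^2 = 14
  bit 2 = 1: r = r^2 * 22 mod 47 = 14^2 * 22 = 8*22 = 35
  bit 3 = 0: r = r^2 mod 47 = 35^2 = 3
  bit 4 = 0: r = r^2 mod 47 = 3^2 = 9
  -> s = B^a = 9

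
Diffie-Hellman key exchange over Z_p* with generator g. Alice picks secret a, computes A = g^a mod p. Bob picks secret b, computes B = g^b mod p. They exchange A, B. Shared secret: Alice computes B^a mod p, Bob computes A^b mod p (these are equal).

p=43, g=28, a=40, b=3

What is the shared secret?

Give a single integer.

A = 28^40 mod 43  (bits of 40 = 101000)
  bit 0 = 1: r = r^2 * 28 mod 43 = 1^2 * 28 = 1*28 = 28
  bit 1 = 0: r = r^2 mod 43 = 28^2 = 10
  bit 2 = 1: r = r^2 * 28 mod 43 = 10^2 * 28 = 14*28 = 5
  bit 3 = 0: r = r^2 mod 43 = 5^2 = 25
  bit 4 = 0: r = r^2 mod 43 = 25^2 = 23
  bit 5 = 0: r = r^2 mod 43 = 23^2 = 13
  -> A = 13
B = 28^3 mod 43  (bits of 3 = 11)
  bit 0 = 1: r = r^2 * 28 mod 43 = 1^2 * 28 = 1*28 = 28
  bit 1 = 1: r = r^2 * 28 mod 43 = 28^2 * 28 = 10*28 = 22
  -> B = 22
s = B^a = 22^40 mod 43  (bits of 40 = 101000)
  bit 0 = 1: r = r^2 * 22 mod 43 = 1^2 * 22 = 1*22 = 22
  bit 1 = 0: r = r^2 mod 43 = 22^2 = 11
  bit 2 = 1: r = r^2 * 22 mod 43 = 11^2 * 22 = 35*22 = 39
  bit 3 = 0: r = r^2 mod 43 = 39^2 = 16
  bit 4 = 0: r = r^2 mod 43 = 16^2 = 41
  bit 5 = 0: r = r^2 mod 43 = 41^2 = 4
  -> s = B^a = 4

Answer: 4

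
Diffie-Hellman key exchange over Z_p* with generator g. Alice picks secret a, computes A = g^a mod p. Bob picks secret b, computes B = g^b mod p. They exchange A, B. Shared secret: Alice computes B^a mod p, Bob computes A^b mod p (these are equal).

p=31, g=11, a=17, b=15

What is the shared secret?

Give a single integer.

A = 11^17 mod 31  (bits of 17 = 10001)
  bit 0 = 1: r = r^2 * 11 mod 31 = 1^2 * 11 = 1*11 = 11
  bit 1 = 0: r = r^2 mod 31 = 11^2 = 28
  bit 2 = 0: r = r^2 mod 31 = 28^2 = 9
  bit 3 = 0: r = r^2 mod 31 = 9^2 = 19
  bit 4 = 1: r = r^2 * 11 mod 31 = 19^2 * 11 = 20*11 = 3
  -> A = 3
B = 11^15 mod 31  (bits of 15 = 1111)
  bit 0 = 1: r = r^2 * 11 mod 31 = 1^2 * 11 = 1*11 = 11
  bit 1 = 1: r = r^2 * 11 mod 31 = 11^2 * 11 = 28*11 = 29
  bit 2 = 1: r = r^2 * 11 mod 31 = 29^2 * 11 = 4*11 = 13
  bit 3 = 1: r = r^2 * 11 mod 31 = 13^2 * 11 = 14*11 = 30
  -> B = 30
s = B^a = 30^17 mod 31  (bits of 17 = 10001)
  bit 0 = 1: r = r^2 * 30 mod 31 = 1^2 * 30 = 1*30 = 30
  bit 1 = 0: r = r^2 mod 31 = 30^2 = 1
  bit 2 = 0: r = r^2 mod 31 = 1^2 = 1
  bit 3 = 0: r = r^2 mod 31 = 1^2 = 1
  bit 4 = 1: r = r^2 * 30 mod 31 = 1^2 * 30 = 1*30 = 30
  -> s = B^a = 30

Answer: 30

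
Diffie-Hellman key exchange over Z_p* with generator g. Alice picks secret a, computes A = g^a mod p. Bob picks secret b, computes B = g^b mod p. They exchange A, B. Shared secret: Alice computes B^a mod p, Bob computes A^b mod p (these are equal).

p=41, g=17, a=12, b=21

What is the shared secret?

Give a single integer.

Answer: 23

Derivation:
A = 17^12 mod 41  (bits of 12 = 1100)
  bit 0 = 1: r = r^2 * 17 mod 41 = 1^2 * 17 = 1*17 = 17
  bit 1 = 1: r = r^2 * 17 mod 41 = 17^2 * 17 = 2*17 = 34
  bit 2 = 0: r = r^2 mod 41 = 34^2 = 8
  bit 3 = 0: r = r^2 mod 41 = 8^2 = 23
  -> A = 23
B = 17^21 mod 41  (bits of 21 = 10101)
  bit 0 = 1: r = r^2 * 17 mod 41 = 1^2 * 17 = 1*17 = 17
  bit 1 = 0: r = r^2 mod 41 = 17^2 = 2
  bit 2 = 1: r = r^2 * 17 mod 41 = 2^2 * 17 = 4*17 = 27
  bit 3 = 0: r = r^2 mod 41 = 27^2 = 32
  bit 4 = 1: r = r^2 * 17 mod 41 = 32^2 * 17 = 40*17 = 24
  -> B = 24
s = B^a = 24^12 mod 41  (bits of 12 = 1100)
  bit 0 = 1: r = r^2 * 24 mod 41 = 1^2 * 24 = 1*24 = 24
  bit 1 = 1: r = r^2 * 24 mod 41 = 24^2 * 24 = 2*24 = 7
  bit 2 = 0: r = r^2 mod 41 = 7^2 = 8
  bit 3 = 0: r = r^2 mod 41 = 8^2 = 23
  -> s = B^a = 23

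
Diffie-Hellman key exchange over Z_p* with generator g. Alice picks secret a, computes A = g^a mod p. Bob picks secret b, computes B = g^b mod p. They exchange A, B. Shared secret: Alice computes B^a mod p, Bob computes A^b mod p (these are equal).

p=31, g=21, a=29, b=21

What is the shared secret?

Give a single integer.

Answer: 15

Derivation:
A = 21^29 mod 31  (bits of 29 = 11101)
  bit 0 = 1: r = r^2 * 21 mod 31 = 1^2 * 21 = 1*21 = 21
  bit 1 = 1: r = r^2 * 21 mod 31 = 21^2 * 21 = 7*21 = 23
  bit 2 = 1: r = r^2 * 21 mod 31 = 23^2 * 21 = 2*21 = 11
  bit 3 = 0: r = r^2 mod 31 = 11^2 = 28
  bit 4 = 1: r = r^2 * 21 mod 31 = 28^2 * 21 = 9*21 = 3
  -> A = 3
B = 21^21 mod 31  (bits of 21 = 10101)
  bit 0 = 1: r = r^2 * 21 mod 31 = 1^2 * 21 = 1*21 = 21
  bit 1 = 0: r = r^2 mod 31 = 21^2 = 7
  bit 2 = 1: r = r^2 * 21 mod 31 = 7^2 * 21 = 18*21 = 6
  bit 3 = 0: r = r^2 mod 31 = 6^2 = 5
  bit 4 = 1: r = r^2 * 21 mod 31 = 5^2 * 21 = 25*21 = 29
  -> B = 29
s = B^a = 29^29 mod 31  (bits of 29 = 11101)
  bit 0 = 1: r = r^2 * 29 mod 31 = 1^2 * 29 = 1*29 = 29
  bit 1 = 1: r = r^2 * 29 mod 31 = 29^2 * 29 = 4*29 = 23
  bit 2 = 1: r = r^2 * 29 mod 31 = 23^2 * 29 = 2*29 = 27
  bit 3 = 0: r = r^2 mod 31 = 27^2 = 16
  bit 4 = 1: r = r^2 * 29 mod 31 = 16^2 * 29 = 8*29 = 15
  -> s = B^a = 15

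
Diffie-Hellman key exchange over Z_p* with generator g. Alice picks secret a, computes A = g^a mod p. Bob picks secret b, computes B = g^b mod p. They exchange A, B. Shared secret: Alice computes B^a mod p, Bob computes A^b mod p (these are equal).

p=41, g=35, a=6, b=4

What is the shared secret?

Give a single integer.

A = 35^6 mod 41  (bits of 6 = 110)
  bit 0 = 1: r = r^2 * 35 mod 41 = 1^2 * 35 = 1*35 = 35
  bit 1 = 1: r = r^2 * 35 mod 41 = 35^2 * 35 = 36*35 = 30
  bit 2 = 0: r = r^2 mod 41 = 30^2 = 39
  -> A = 39
B = 35^4 mod 41  (bits of 4 = 100)
  bit 0 = 1: r = r^2 * 35 mod 41 = 1^2 * 35 = 1*35 = 35
  bit 1 = 0: r = r^2 mod 41 = 35^2 = 36
  bit 2 = 0: r = r^2 mod 41 = 36^2 = 25
  -> B = 25
s = B^a = 25^6 mod 41  (bits of 6 = 110)
  bit 0 = 1: r = r^2 * 25 mod 41 = 1^2 * 25 = 1*25 = 25
  bit 1 = 1: r = r^2 * 25 mod 41 = 25^2 * 25 = 10*25 = 4
  bit 2 = 0: r = r^2 mod 41 = 4^2 = 16
  -> s = B^a = 16

Answer: 16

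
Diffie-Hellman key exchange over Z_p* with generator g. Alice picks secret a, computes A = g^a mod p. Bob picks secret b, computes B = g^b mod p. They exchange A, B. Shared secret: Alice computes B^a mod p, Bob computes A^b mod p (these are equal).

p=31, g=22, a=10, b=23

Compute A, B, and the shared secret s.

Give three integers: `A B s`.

A = 22^10 mod 31  (bits of 10 = 1010)
  bit 0 = 1: r = r^2 * 22 mod 31 = 1^2 * 22 = 1*22 = 22
  bit 1 = 0: r = r^2 mod 31 = 22^2 = 19
  bit 2 = 1: r = r^2 * 22 mod 31 = 19^2 * 22 = 20*22 = 6
  bit 3 = 0: r = r^2 mod 31 = 6^2 = 5
  -> A = 5
B = 22^23 mod 31  (bits of 23 = 10111)
  bit 0 = 1: r = r^2 * 22 mod 31 = 1^2 * 22 = 1*22 = 22
  bit 1 = 0: r = r^2 mod 31 = 22^2 = 19
  bit 2 = 1: r = r^2 * 22 mod 31 = 19^2 * 22 = 20*22 = 6
  bit 3 = 1: r = r^2 * 22 mod 31 = 6^2 * 22 = 5*22 = 17
  bit 4 = 1: r = r^2 * 22 mod 31 = 17^2 * 22 = 10*22 = 3
  -> B = 3
s = B^a = 3^10 mod 31  (bits of 10 = 1010)
  bit 0 = 1: r = r^2 * 3 mod 31 = 1^2 * 3 = 1*3 = 3
  bit 1 = 0: r = r^2 mod 31 = 3^2 = 9
  bit 2 = 1: r = r^2 * 3 mod 31 = 9^2 * 3 = 19*3 = 26
  bit 3 = 0: r = r^2 mod 31 = 26^2 = 25
  -> s = B^a = 25

Answer: 5 3 25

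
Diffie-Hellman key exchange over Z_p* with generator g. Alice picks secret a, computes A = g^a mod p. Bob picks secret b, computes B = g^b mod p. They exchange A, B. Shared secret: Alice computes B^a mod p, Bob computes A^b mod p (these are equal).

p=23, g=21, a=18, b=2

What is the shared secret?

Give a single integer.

A = 21^18 mod 23  (bits of 18 = 10010)
  bit 0 = 1: r = r^2 * 21 mod 23 = 1^2 * 21 = 1*21 = 21
  bit 1 = 0: r = r^2 mod 23 = 21^2 = 4
  bit 2 = 0: r = r^2 mod 23 = 4^2 = 16
  bit 3 = 1: r = r^2 * 21 mod 23 = 16^2 * 21 = 3*21 = 17
  bit 4 = 0: r = r^2 mod 23 = 17^2 = 13
  -> A = 13
B = 21^2 mod 23  (bits of 2 = 10)
  bit 0 = 1: r = r^2 * 21 mod 23 = 1^2 * 21 = 1*21 = 21
  bit 1 = 0: r = r^2 mod 23 = 21^2 = 4
  -> B = 4
s = B^a = 4^18 mod 23  (bits of 18 = 10010)
  bit 0 = 1: r = r^2 * 4 mod 23 = 1^2 * 4 = 1*4 = 4
  bit 1 = 0: r = r^2 mod 23 = 4^2 = 16
  bit 2 = 0: r = r^2 mod 23 = 16^2 = 3
  bit 3 = 1: r = r^2 * 4 mod 23 = 3^2 * 4 = 9*4 = 13
  bit 4 = 0: r = r^2 mod 23 = 13^2 = 8
  -> s = B^a = 8

Answer: 8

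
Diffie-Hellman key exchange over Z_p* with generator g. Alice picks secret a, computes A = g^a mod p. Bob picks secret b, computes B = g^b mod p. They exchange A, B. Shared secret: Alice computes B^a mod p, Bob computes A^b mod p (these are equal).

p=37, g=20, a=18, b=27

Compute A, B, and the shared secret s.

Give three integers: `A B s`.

A = 20^18 mod 37  (bits of 18 = 10010)
  bit 0 = 1: r = r^2 * 20 mod 37 = 1^2 * 20 = 1*20 = 20
  bit 1 = 0: r = r^2 mod 37 = 20^2 = 30
  bit 2 = 0: r = r^2 mod 37 = 30^2 = 12
  bit 3 = 1: r = r^2 * 20 mod 37 = 12^2 * 20 = 33*20 = 31
  bit 4 = 0: r = r^2 mod 37 = 31^2 = 36
  -> A = 36
B = 20^27 mod 37  (bits of 27 = 11011)
  bit 0 = 1: r = r^2 * 20 mod 37 = 1^2 * 20 = 1*20 = 20
  bit 1 = 1: r = r^2 * 20 mod 37 = 20^2 * 20 = 30*20 = 8
  bit 2 = 0: r = r^2 mod 37 = 8^2 = 27
  bit 3 = 1: r = r^2 * 20 mod 37 = 27^2 * 20 = 26*20 = 2
  bit 4 = 1: r = r^2 * 20 mod 37 = 2^2 * 20 = 4*20 = 6
  -> B = 6
s = B^a = 6^18 mod 37  (bits of 18 = 10010)
  bit 0 = 1: r = r^2 * 6 mod 37 = 1^2 * 6 = 1*6 = 6
  bit 1 = 0: r = r^2 mod 37 = 6^2 = 36
  bit 2 = 0: r = r^2 mod 37 = 36^2 = 1
  bit 3 = 1: r = r^2 * 6 mod 37 = 1^2 * 6 = 1*6 = 6
  bit 4 = 0: r = r^2 mod 37 = 6^2 = 36
  -> s = B^a = 36

Answer: 36 6 36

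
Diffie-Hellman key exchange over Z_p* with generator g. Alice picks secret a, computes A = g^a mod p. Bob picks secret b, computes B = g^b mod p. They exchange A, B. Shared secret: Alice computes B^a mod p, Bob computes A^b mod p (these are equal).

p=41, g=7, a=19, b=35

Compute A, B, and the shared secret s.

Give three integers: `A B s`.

A = 7^19 mod 41  (bits of 19 = 10011)
  bit 0 = 1: r = r^2 * 7 mod 41 = 1^2 * 7 = 1*7 = 7
  bit 1 = 0: r = r^2 mod 41 = 7^2 = 8
  bit 2 = 0: r = r^2 mod 41 = 8^2 = 23
  bit 3 = 1: r = r^2 * 7 mod 41 = 23^2 * 7 = 37*7 = 13
  bit 4 = 1: r = r^2 * 7 mod 41 = 13^2 * 7 = 5*7 = 35
  -> A = 35
B = 7^35 mod 41  (bits of 35 = 100011)
  bit 0 = 1: r = r^2 * 7 mod 41 = 1^2 * 7 = 1*7 = 7
  bit 1 = 0: r = r^2 mod 41 = 7^2 = 8
  bit 2 = 0: r = r^2 mod 41 = 8^2 = 23
  bit 3 = 0: r = r^2 mod 41 = 23^2 = 37
  bit 4 = 1: r = r^2 * 7 mod 41 = 37^2 * 7 = 16*7 = 30
  bit 5 = 1: r = r^2 * 7 mod 41 = 30^2 * 7 = 39*7 = 27
  -> B = 27
s = B^a = 27^19 mod 41  (bits of 19 = 10011)
  bit 0 = 1: r = r^2 * 27 mod 41 = 1^2 * 27 = 1*27 = 27
  bit 1 = 0: r = r^2 mod 41 = 27^2 = 32
  bit 2 = 0: r = r^2 mod 41 = 32^2 = 40
  bit 3 = 1: r = r^2 * 27 mod 41 = 40^2 * 27 = 1*27 = 27
  bit 4 = 1: r = r^2 * 27 mod 41 = 27^2 * 27 = 32*27 = 3
  -> s = B^a = 3

Answer: 35 27 3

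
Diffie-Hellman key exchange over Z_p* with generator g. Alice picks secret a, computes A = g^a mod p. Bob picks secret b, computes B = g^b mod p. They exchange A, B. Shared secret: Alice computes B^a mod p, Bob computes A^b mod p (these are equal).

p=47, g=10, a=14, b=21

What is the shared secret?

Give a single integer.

Answer: 3

Derivation:
A = 10^14 mod 47  (bits of 14 = 1110)
  bit 0 = 1: r = r^2 * 10 mod 47 = 1^2 * 10 = 1*10 = 10
  bit 1 = 1: r = r^2 * 10 mod 47 = 10^2 * 10 = 6*10 = 13
  bit 2 = 1: r = r^2 * 10 mod 47 = 13^2 * 10 = 28*10 = 45
  bit 3 = 0: r = r^2 mod 47 = 45^2 = 4
  -> A = 4
B = 10^21 mod 47  (bits of 21 = 10101)
  bit 0 = 1: r = r^2 * 10 mod 47 = 1^2 * 10 = 1*10 = 10
  bit 1 = 0: r = r^2 mod 47 = 10^2 = 6
  bit 2 = 1: r = r^2 * 10 mod 47 = 6^2 * 10 = 36*10 = 31
  bit 3 = 0: r = r^2 mod 47 = 31^2 = 21
  bit 4 = 1: r = r^2 * 10 mod 47 = 21^2 * 10 = 18*10 = 39
  -> B = 39
s = B^a = 39^14 mod 47  (bits of 14 = 1110)
  bit 0 = 1: r = r^2 * 39 mod 47 = 1^2 * 39 = 1*39 = 39
  bit 1 = 1: r = r^2 * 39 mod 47 = 39^2 * 39 = 17*39 = 5
  bit 2 = 1: r = r^2 * 39 mod 47 = 5^2 * 39 = 25*39 = 35
  bit 3 = 0: r = r^2 mod 47 = 35^2 = 3
  -> s = B^a = 3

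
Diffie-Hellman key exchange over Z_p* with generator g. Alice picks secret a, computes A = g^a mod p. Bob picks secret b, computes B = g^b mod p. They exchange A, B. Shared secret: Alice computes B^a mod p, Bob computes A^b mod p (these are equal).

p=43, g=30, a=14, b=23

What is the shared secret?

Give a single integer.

A = 30^14 mod 43  (bits of 14 = 1110)
  bit 0 = 1: r = r^2 * 30 mod 43 = 1^2 * 30 = 1*30 = 30
  bit 1 = 1: r = r^2 * 30 mod 43 = 30^2 * 30 = 40*30 = 39
  bit 2 = 1: r = r^2 * 30 mod 43 = 39^2 * 30 = 16*30 = 7
  bit 3 = 0: r = r^2 mod 43 = 7^2 = 6
  -> A = 6
B = 30^23 mod 43  (bits of 23 = 10111)
  bit 0 = 1: r = r^2 * 30 mod 43 = 1^2 * 30 = 1*30 = 30
  bit 1 = 0: r = r^2 mod 43 = 30^2 = 40
  bit 2 = 1: r = r^2 * 30 mod 43 = 40^2 * 30 = 9*30 = 12
  bit 3 = 1: r = r^2 * 30 mod 43 = 12^2 * 30 = 15*30 = 20
  bit 4 = 1: r = r^2 * 30 mod 43 = 20^2 * 30 = 13*30 = 3
  -> B = 3
s = B^a = 3^14 mod 43  (bits of 14 = 1110)
  bit 0 = 1: r = r^2 * 3 mod 43 = 1^2 * 3 = 1*3 = 3
  bit 1 = 1: r = r^2 * 3 mod 43 = 3^2 * 3 = 9*3 = 27
  bit 2 = 1: r = r^2 * 3 mod 43 = 27^2 * 3 = 41*3 = 37
  bit 3 = 0: r = r^2 mod 43 = 37^2 = 36
  -> s = B^a = 36

Answer: 36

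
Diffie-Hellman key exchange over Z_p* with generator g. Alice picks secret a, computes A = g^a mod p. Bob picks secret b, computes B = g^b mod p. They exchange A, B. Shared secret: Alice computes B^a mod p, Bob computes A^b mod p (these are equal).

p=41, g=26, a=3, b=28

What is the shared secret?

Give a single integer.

A = 26^3 mod 41  (bits of 3 = 11)
  bit 0 = 1: r = r^2 * 26 mod 41 = 1^2 * 26 = 1*26 = 26
  bit 1 = 1: r = r^2 * 26 mod 41 = 26^2 * 26 = 20*26 = 28
  -> A = 28
B = 26^28 mod 41  (bits of 28 = 11100)
  bit 0 = 1: r = r^2 * 26 mod 41 = 1^2 * 26 = 1*26 = 26
  bit 1 = 1: r = r^2 * 26 mod 41 = 26^2 * 26 = 20*26 = 28
  bit 2 = 1: r = r^2 * 26 mod 41 = 28^2 * 26 = 5*26 = 7
  bit 3 = 0: r = r^2 mod 41 = 7^2 = 8
  bit 4 = 0: r = r^2 mod 41 = 8^2 = 23
  -> B = 23
s = B^a = 23^3 mod 41  (bits of 3 = 11)
  bit 0 = 1: r = r^2 * 23 mod 41 = 1^2 * 23 = 1*23 = 23
  bit 1 = 1: r = r^2 * 23 mod 41 = 23^2 * 23 = 37*23 = 31
  -> s = B^a = 31

Answer: 31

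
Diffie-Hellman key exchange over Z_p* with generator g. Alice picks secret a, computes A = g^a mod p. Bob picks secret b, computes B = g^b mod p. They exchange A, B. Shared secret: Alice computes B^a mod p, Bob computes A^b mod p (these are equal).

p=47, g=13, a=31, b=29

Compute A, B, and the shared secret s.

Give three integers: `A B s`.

A = 13^31 mod 47  (bits of 31 = 11111)
  bit 0 = 1: r = r^2 * 13 mod 47 = 1^2 * 13 = 1*13 = 13
  bit 1 = 1: r = r^2 * 13 mod 47 = 13^2 * 13 = 28*13 = 35
  bit 2 = 1: r = r^2 * 13 mod 47 = 35^2 * 13 = 3*13 = 39
  bit 3 = 1: r = r^2 * 13 mod 47 = 39^2 * 13 = 17*13 = 33
  bit 4 = 1: r = r^2 * 13 mod 47 = 33^2 * 13 = 8*13 = 10
  -> A = 10
B = 13^29 mod 47  (bits of 29 = 11101)
  bit 0 = 1: r = r^2 * 13 mod 47 = 1^2 * 13 = 1*13 = 13
  bit 1 = 1: r = r^2 * 13 mod 47 = 13^2 * 13 = 28*13 = 35
  bit 2 = 1: r = r^2 * 13 mod 47 = 35^2 * 13 = 3*13 = 39
  bit 3 = 0: r = r^2 mod 47 = 39^2 = 17
  bit 4 = 1: r = r^2 * 13 mod 47 = 17^2 * 13 = 7*13 = 44
  -> B = 44
s = B^a = 44^31 mod 47  (bits of 31 = 11111)
  bit 0 = 1: r = r^2 * 44 mod 47 = 1^2 * 44 = 1*44 = 44
  bit 1 = 1: r = r^2 * 44 mod 47 = 44^2 * 44 = 9*44 = 20
  bit 2 = 1: r = r^2 * 44 mod 47 = 20^2 * 44 = 24*44 = 22
  bit 3 = 1: r = r^2 * 44 mod 47 = 22^2 * 44 = 14*44 = 5
  bit 4 = 1: r = r^2 * 44 mod 47 = 5^2 * 44 = 25*44 = 19
  -> s = B^a = 19

Answer: 10 44 19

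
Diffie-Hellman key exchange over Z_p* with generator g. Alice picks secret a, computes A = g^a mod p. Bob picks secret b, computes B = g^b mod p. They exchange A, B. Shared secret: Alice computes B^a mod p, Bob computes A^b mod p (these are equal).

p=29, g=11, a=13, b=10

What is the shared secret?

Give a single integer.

Answer: 4

Derivation:
A = 11^13 mod 29  (bits of 13 = 1101)
  bit 0 = 1: r = r^2 * 11 mod 29 = 1^2 * 11 = 1*11 = 11
  bit 1 = 1: r = r^2 * 11 mod 29 = 11^2 * 11 = 5*11 = 26
  bit 2 = 0: r = r^2 mod 29 = 26^2 = 9
  bit 3 = 1: r = r^2 * 11 mod 29 = 9^2 * 11 = 23*11 = 21
  -> A = 21
B = 11^10 mod 29  (bits of 10 = 1010)
  bit 0 = 1: r = r^2 * 11 mod 29 = 1^2 * 11 = 1*11 = 11
  bit 1 = 0: r = r^2 mod 29 = 11^2 = 5
  bit 2 = 1: r = r^2 * 11 mod 29 = 5^2 * 11 = 25*11 = 14
  bit 3 = 0: r = r^2 mod 29 = 14^2 = 22
  -> B = 22
s = B^a = 22^13 mod 29  (bits of 13 = 1101)
  bit 0 = 1: r = r^2 * 22 mod 29 = 1^2 * 22 = 1*22 = 22
  bit 1 = 1: r = r^2 * 22 mod 29 = 22^2 * 22 = 20*22 = 5
  bit 2 = 0: r = r^2 mod 29 = 5^2 = 25
  bit 3 = 1: r = r^2 * 22 mod 29 = 25^2 * 22 = 16*22 = 4
  -> s = B^a = 4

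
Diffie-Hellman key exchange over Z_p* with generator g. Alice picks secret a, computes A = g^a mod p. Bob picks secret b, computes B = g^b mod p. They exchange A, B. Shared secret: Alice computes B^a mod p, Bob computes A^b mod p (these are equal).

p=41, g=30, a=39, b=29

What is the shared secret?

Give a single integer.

A = 30^39 mod 41  (bits of 39 = 100111)
  bit 0 = 1: r = r^2 * 30 mod 41 = 1^2 * 30 = 1*30 = 30
  bit 1 = 0: r = r^2 mod 41 = 30^2 = 39
  bit 2 = 0: r = r^2 mod 41 = 39^2 = 4
  bit 3 = 1: r = r^2 * 30 mod 41 = 4^2 * 30 = 16*30 = 29
  bit 4 = 1: r = r^2 * 30 mod 41 = 29^2 * 30 = 21*30 = 15
  bit 5 = 1: r = r^2 * 30 mod 41 = 15^2 * 30 = 20*30 = 26
  -> A = 26
B = 30^29 mod 41  (bits of 29 = 11101)
  bit 0 = 1: r = r^2 * 30 mod 41 = 1^2 * 30 = 1*30 = 30
  bit 1 = 1: r = r^2 * 30 mod 41 = 30^2 * 30 = 39*30 = 22
  bit 2 = 1: r = r^2 * 30 mod 41 = 22^2 * 30 = 33*30 = 6
  bit 3 = 0: r = r^2 mod 41 = 6^2 = 36
  bit 4 = 1: r = r^2 * 30 mod 41 = 36^2 * 30 = 25*30 = 12
  -> B = 12
s = B^a = 12^39 mod 41  (bits of 39 = 100111)
  bit 0 = 1: r = r^2 * 12 mod 41 = 1^2 * 12 = 1*12 = 12
  bit 1 = 0: r = r^2 mod 41 = 12^2 = 21
  bit 2 = 0: r = r^2 mod 41 = 21^2 = 31
  bit 3 = 1: r = r^2 * 12 mod 41 = 31^2 * 12 = 18*12 = 11
  bit 4 = 1: r = r^2 * 12 mod 41 = 11^2 * 12 = 39*12 = 17
  bit 5 = 1: r = r^2 * 12 mod 41 = 17^2 * 12 = 2*12 = 24
  -> s = B^a = 24

Answer: 24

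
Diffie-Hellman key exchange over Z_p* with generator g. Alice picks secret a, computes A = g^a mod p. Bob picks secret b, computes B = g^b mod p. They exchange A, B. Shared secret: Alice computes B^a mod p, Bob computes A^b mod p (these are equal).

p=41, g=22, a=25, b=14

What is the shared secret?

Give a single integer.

Answer: 9

Derivation:
A = 22^25 mod 41  (bits of 25 = 11001)
  bit 0 = 1: r = r^2 * 22 mod 41 = 1^2 * 22 = 1*22 = 22
  bit 1 = 1: r = r^2 * 22 mod 41 = 22^2 * 22 = 33*22 = 29
  bit 2 = 0: r = r^2 mod 41 = 29^2 = 21
  bit 3 = 0: r = r^2 mod 41 = 21^2 = 31
  bit 4 = 1: r = r^2 * 22 mod 41 = 31^2 * 22 = 18*22 = 27
  -> A = 27
B = 22^14 mod 41  (bits of 14 = 1110)
  bit 0 = 1: r = r^2 * 22 mod 41 = 1^2 * 22 = 1*22 = 22
  bit 1 = 1: r = r^2 * 22 mod 41 = 22^2 * 22 = 33*22 = 29
  bit 2 = 1: r = r^2 * 22 mod 41 = 29^2 * 22 = 21*22 = 11
  bit 3 = 0: r = r^2 mod 41 = 11^2 = 39
  -> B = 39
s = B^a = 39^25 mod 41  (bits of 25 = 11001)
  bit 0 = 1: r = r^2 * 39 mod 41 = 1^2 * 39 = 1*39 = 39
  bit 1 = 1: r = r^2 * 39 mod 41 = 39^2 * 39 = 4*39 = 33
  bit 2 = 0: r = r^2 mod 41 = 33^2 = 23
  bit 3 = 0: r = r^2 mod 41 = 23^2 = 37
  bit 4 = 1: r = r^2 * 39 mod 41 = 37^2 * 39 = 16*39 = 9
  -> s = B^a = 9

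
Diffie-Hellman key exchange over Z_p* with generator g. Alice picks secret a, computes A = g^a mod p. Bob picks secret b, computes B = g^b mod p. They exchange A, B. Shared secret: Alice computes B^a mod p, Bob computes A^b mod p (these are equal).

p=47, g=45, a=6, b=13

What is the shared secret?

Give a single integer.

Answer: 42

Derivation:
A = 45^6 mod 47  (bits of 6 = 110)
  bit 0 = 1: r = r^2 * 45 mod 47 = 1^2 * 45 = 1*45 = 45
  bit 1 = 1: r = r^2 * 45 mod 47 = 45^2 * 45 = 4*45 = 39
  bit 2 = 0: r = r^2 mod 47 = 39^2 = 17
  -> A = 17
B = 45^13 mod 47  (bits of 13 = 1101)
  bit 0 = 1: r = r^2 * 45 mod 47 = 1^2 * 45 = 1*45 = 45
  bit 1 = 1: r = r^2 * 45 mod 47 = 45^2 * 45 = 4*45 = 39
  bit 2 = 0: r = r^2 mod 47 = 39^2 = 17
  bit 3 = 1: r = r^2 * 45 mod 47 = 17^2 * 45 = 7*45 = 33
  -> B = 33
s = B^a = 33^6 mod 47  (bits of 6 = 110)
  bit 0 = 1: r = r^2 * 33 mod 47 = 1^2 * 33 = 1*33 = 33
  bit 1 = 1: r = r^2 * 33 mod 47 = 33^2 * 33 = 8*33 = 29
  bit 2 = 0: r = r^2 mod 47 = 29^2 = 42
  -> s = B^a = 42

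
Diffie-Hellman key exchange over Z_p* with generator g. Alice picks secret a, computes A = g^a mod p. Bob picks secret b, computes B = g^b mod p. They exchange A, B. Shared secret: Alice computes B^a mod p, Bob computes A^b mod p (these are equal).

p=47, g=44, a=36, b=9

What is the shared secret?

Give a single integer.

Answer: 9

Derivation:
A = 44^36 mod 47  (bits of 36 = 100100)
  bit 0 = 1: r = r^2 * 44 mod 47 = 1^2 * 44 = 1*44 = 44
  bit 1 = 0: r = r^2 mod 47 = 44^2 = 9
  bit 2 = 0: r = r^2 mod 47 = 9^2 = 34
  bit 3 = 1: r = r^2 * 44 mod 47 = 34^2 * 44 = 28*44 = 10
  bit 4 = 0: r = r^2 mod 47 = 10^2 = 6
  bit 5 = 0: r = r^2 mod 47 = 6^2 = 36
  -> A = 36
B = 44^9 mod 47  (bits of 9 = 1001)
  bit 0 = 1: r = r^2 * 44 mod 47 = 1^2 * 44 = 1*44 = 44
  bit 1 = 0: r = r^2 mod 47 = 44^2 = 9
  bit 2 = 0: r = r^2 mod 47 = 9^2 = 34
  bit 3 = 1: r = r^2 * 44 mod 47 = 34^2 * 44 = 28*44 = 10
  -> B = 10
s = B^a = 10^36 mod 47  (bits of 36 = 100100)
  bit 0 = 1: r = r^2 * 10 mod 47 = 1^2 * 10 = 1*10 = 10
  bit 1 = 0: r = r^2 mod 47 = 10^2 = 6
  bit 2 = 0: r = r^2 mod 47 = 6^2 = 36
  bit 3 = 1: r = r^2 * 10 mod 47 = 36^2 * 10 = 27*10 = 35
  bit 4 = 0: r = r^2 mod 47 = 35^2 = 3
  bit 5 = 0: r = r^2 mod 47 = 3^2 = 9
  -> s = B^a = 9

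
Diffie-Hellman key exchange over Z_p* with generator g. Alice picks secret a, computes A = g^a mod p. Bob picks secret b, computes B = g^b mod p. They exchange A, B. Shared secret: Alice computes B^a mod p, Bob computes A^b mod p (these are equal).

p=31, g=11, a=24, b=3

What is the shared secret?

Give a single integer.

A = 11^24 mod 31  (bits of 24 = 11000)
  bit 0 = 1: r = r^2 * 11 mod 31 = 1^2 * 11 = 1*11 = 11
  bit 1 = 1: r = r^2 * 11 mod 31 = 11^2 * 11 = 28*11 = 29
  bit 2 = 0: r = r^2 mod 31 = 29^2 = 4
  bit 3 = 0: r = r^2 mod 31 = 4^2 = 16
  bit 4 = 0: r = r^2 mod 31 = 16^2 = 8
  -> A = 8
B = 11^3 mod 31  (bits of 3 = 11)
  bit 0 = 1: r = r^2 * 11 mod 31 = 1^2 * 11 = 1*11 = 11
  bit 1 = 1: r = r^2 * 11 mod 31 = 11^2 * 11 = 28*11 = 29
  -> B = 29
s = B^a = 29^24 mod 31  (bits of 24 = 11000)
  bit 0 = 1: r = r^2 * 29 mod 31 = 1^2 * 29 = 1*29 = 29
  bit 1 = 1: r = r^2 * 29 mod 31 = 29^2 * 29 = 4*29 = 23
  bit 2 = 0: r = r^2 mod 31 = 23^2 = 2
  bit 3 = 0: r = r^2 mod 31 = 2^2 = 4
  bit 4 = 0: r = r^2 mod 31 = 4^2 = 16
  -> s = B^a = 16

Answer: 16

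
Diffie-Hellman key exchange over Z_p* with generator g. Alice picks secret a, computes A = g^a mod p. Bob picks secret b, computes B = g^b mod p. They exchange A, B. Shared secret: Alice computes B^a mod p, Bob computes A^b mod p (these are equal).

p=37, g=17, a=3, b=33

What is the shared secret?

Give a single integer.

Answer: 31

Derivation:
A = 17^3 mod 37  (bits of 3 = 11)
  bit 0 = 1: r = r^2 * 17 mod 37 = 1^2 * 17 = 1*17 = 17
  bit 1 = 1: r = r^2 * 17 mod 37 = 17^2 * 17 = 30*17 = 29
  -> A = 29
B = 17^33 mod 37  (bits of 33 = 100001)
  bit 0 = 1: r = r^2 * 17 mod 37 = 1^2 * 17 = 1*17 = 17
  bit 1 = 0: r = r^2 mod 37 = 17^2 = 30
  bit 2 = 0: r = r^2 mod 37 = 30^2 = 12
  bit 3 = 0: r = r^2 mod 37 = 12^2 = 33
  bit 4 = 0: r = r^2 mod 37 = 33^2 = 16
  bit 5 = 1: r = r^2 * 17 mod 37 = 16^2 * 17 = 34*17 = 23
  -> B = 23
s = B^a = 23^3 mod 37  (bits of 3 = 11)
  bit 0 = 1: r = r^2 * 23 mod 37 = 1^2 * 23 = 1*23 = 23
  bit 1 = 1: r = r^2 * 23 mod 37 = 23^2 * 23 = 11*23 = 31
  -> s = B^a = 31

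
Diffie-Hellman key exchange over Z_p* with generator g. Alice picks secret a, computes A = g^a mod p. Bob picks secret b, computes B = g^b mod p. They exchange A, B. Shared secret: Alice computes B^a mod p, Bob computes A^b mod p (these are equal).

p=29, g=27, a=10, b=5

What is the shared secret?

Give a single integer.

A = 27^10 mod 29  (bits of 10 = 1010)
  bit 0 = 1: r = r^2 * 27 mod 29 = 1^2 * 27 = 1*27 = 27
  bit 1 = 0: r = r^2 mod 29 = 27^2 = 4
  bit 2 = 1: r = r^2 * 27 mod 29 = 4^2 * 27 = 16*27 = 26
  bit 3 = 0: r = r^2 mod 29 = 26^2 = 9
  -> A = 9
B = 27^5 mod 29  (bits of 5 = 101)
  bit 0 = 1: r = r^2 * 27 mod 29 = 1^2 * 27 = 1*27 = 27
  bit 1 = 0: r = r^2 mod 29 = 27^2 = 4
  bit 2 = 1: r = r^2 * 27 mod 29 = 4^2 * 27 = 16*27 = 26
  -> B = 26
s = B^a = 26^10 mod 29  (bits of 10 = 1010)
  bit 0 = 1: r = r^2 * 26 mod 29 = 1^2 * 26 = 1*26 = 26
  bit 1 = 0: r = r^2 mod 29 = 26^2 = 9
  bit 2 = 1: r = r^2 * 26 mod 29 = 9^2 * 26 = 23*26 = 18
  bit 3 = 0: r = r^2 mod 29 = 18^2 = 5
  -> s = B^a = 5

Answer: 5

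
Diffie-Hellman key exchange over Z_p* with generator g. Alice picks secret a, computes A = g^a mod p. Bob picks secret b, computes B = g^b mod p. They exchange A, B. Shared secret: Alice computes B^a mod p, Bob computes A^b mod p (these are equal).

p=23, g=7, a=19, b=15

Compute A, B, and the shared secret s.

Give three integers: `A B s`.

A = 7^19 mod 23  (bits of 19 = 10011)
  bit 0 = 1: r = r^2 * 7 mod 23 = 1^2 * 7 = 1*7 = 7
  bit 1 = 0: r = r^2 mod 23 = 7^2 = 3
  bit 2 = 0: r = r^2 mod 23 = 3^2 = 9
  bit 3 = 1: r = r^2 * 7 mod 23 = 9^2 * 7 = 12*7 = 15
  bit 4 = 1: r = r^2 * 7 mod 23 = 15^2 * 7 = 18*7 = 11
  -> A = 11
B = 7^15 mod 23  (bits of 15 = 1111)
  bit 0 = 1: r = r^2 * 7 mod 23 = 1^2 * 7 = 1*7 = 7
  bit 1 = 1: r = r^2 * 7 mod 23 = 7^2 * 7 = 3*7 = 21
  bit 2 = 1: r = r^2 * 7 mod 23 = 21^2 * 7 = 4*7 = 5
  bit 3 = 1: r = r^2 * 7 mod 23 = 5^2 * 7 = 2*7 = 14
  -> B = 14
s = B^a = 14^19 mod 23  (bits of 19 = 10011)
  bit 0 = 1: r = r^2 * 14 mod 23 = 1^2 * 14 = 1*14 = 14
  bit 1 = 0: r = r^2 mod 23 = 14^2 = 12
  bit 2 = 0: r = r^2 mod 23 = 12^2 = 6
  bit 3 = 1: r = r^2 * 14 mod 23 = 6^2 * 14 = 13*14 = 21
  bit 4 = 1: r = r^2 * 14 mod 23 = 21^2 * 14 = 4*14 = 10
  -> s = B^a = 10

Answer: 11 14 10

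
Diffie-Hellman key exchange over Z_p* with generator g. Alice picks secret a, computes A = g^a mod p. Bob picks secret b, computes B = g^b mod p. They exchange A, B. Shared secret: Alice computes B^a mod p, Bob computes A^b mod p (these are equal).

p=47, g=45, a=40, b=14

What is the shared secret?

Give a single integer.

Answer: 21

Derivation:
A = 45^40 mod 47  (bits of 40 = 101000)
  bit 0 = 1: r = r^2 * 45 mod 47 = 1^2 * 45 = 1*45 = 45
  bit 1 = 0: r = r^2 mod 47 = 45^2 = 4
  bit 2 = 1: r = r^2 * 45 mod 47 = 4^2 * 45 = 16*45 = 15
  bit 3 = 0: r = r^2 mod 47 = 15^2 = 37
  bit 4 = 0: r = r^2 mod 47 = 37^2 = 6
  bit 5 = 0: r = r^2 mod 47 = 6^2 = 36
  -> A = 36
B = 45^14 mod 47  (bits of 14 = 1110)
  bit 0 = 1: r = r^2 * 45 mod 47 = 1^2 * 45 = 1*45 = 45
  bit 1 = 1: r = r^2 * 45 mod 47 = 45^2 * 45 = 4*45 = 39
  bit 2 = 1: r = r^2 * 45 mod 47 = 39^2 * 45 = 17*45 = 13
  bit 3 = 0: r = r^2 mod 47 = 13^2 = 28
  -> B = 28
s = B^a = 28^40 mod 47  (bits of 40 = 101000)
  bit 0 = 1: r = r^2 * 28 mod 47 = 1^2 * 28 = 1*28 = 28
  bit 1 = 0: r = r^2 mod 47 = 28^2 = 32
  bit 2 = 1: r = r^2 * 28 mod 47 = 32^2 * 28 = 37*28 = 2
  bit 3 = 0: r = r^2 mod 47 = 2^2 = 4
  bit 4 = 0: r = r^2 mod 47 = 4^2 = 16
  bit 5 = 0: r = r^2 mod 47 = 16^2 = 21
  -> s = B^a = 21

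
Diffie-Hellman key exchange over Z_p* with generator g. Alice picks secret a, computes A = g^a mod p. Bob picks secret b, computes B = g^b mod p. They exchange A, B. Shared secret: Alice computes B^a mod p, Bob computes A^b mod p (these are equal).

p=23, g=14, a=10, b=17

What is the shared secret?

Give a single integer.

Answer: 8

Derivation:
A = 14^10 mod 23  (bits of 10 = 1010)
  bit 0 = 1: r = r^2 * 14 mod 23 = 1^2 * 14 = 1*14 = 14
  bit 1 = 0: r = r^2 mod 23 = 14^2 = 12
  bit 2 = 1: r = r^2 * 14 mod 23 = 12^2 * 14 = 6*14 = 15
  bit 3 = 0: r = r^2 mod 23 = 15^2 = 18
  -> A = 18
B = 14^17 mod 23  (bits of 17 = 10001)
  bit 0 = 1: r = r^2 * 14 mod 23 = 1^2 * 14 = 1*14 = 14
  bit 1 = 0: r = r^2 mod 23 = 14^2 = 12
  bit 2 = 0: r = r^2 mod 23 = 12^2 = 6
  bit 3 = 0: r = r^2 mod 23 = 6^2 = 13
  bit 4 = 1: r = r^2 * 14 mod 23 = 13^2 * 14 = 8*14 = 20
  -> B = 20
s = B^a = 20^10 mod 23  (bits of 10 = 1010)
  bit 0 = 1: r = r^2 * 20 mod 23 = 1^2 * 20 = 1*20 = 20
  bit 1 = 0: r = r^2 mod 23 = 20^2 = 9
  bit 2 = 1: r = r^2 * 20 mod 23 = 9^2 * 20 = 12*20 = 10
  bit 3 = 0: r = r^2 mod 23 = 10^2 = 8
  -> s = B^a = 8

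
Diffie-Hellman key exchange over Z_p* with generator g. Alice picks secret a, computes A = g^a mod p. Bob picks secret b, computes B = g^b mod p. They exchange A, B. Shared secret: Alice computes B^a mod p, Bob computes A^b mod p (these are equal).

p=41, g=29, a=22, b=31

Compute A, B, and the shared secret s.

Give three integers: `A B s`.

A = 29^22 mod 41  (bits of 22 = 10110)
  bit 0 = 1: r = r^2 * 29 mod 41 = 1^2 * 29 = 1*29 = 29
  bit 1 = 0: r = r^2 mod 41 = 29^2 = 21
  bit 2 = 1: r = r^2 * 29 mod 41 = 21^2 * 29 = 31*29 = 38
  bit 3 = 1: r = r^2 * 29 mod 41 = 38^2 * 29 = 9*29 = 15
  bit 4 = 0: r = r^2 mod 41 = 15^2 = 20
  -> A = 20
B = 29^31 mod 41  (bits of 31 = 11111)
  bit 0 = 1: r = r^2 * 29 mod 41 = 1^2 * 29 = 1*29 = 29
  bit 1 = 1: r = r^2 * 29 mod 41 = 29^2 * 29 = 21*29 = 35
  bit 2 = 1: r = r^2 * 29 mod 41 = 35^2 * 29 = 36*29 = 19
  bit 3 = 1: r = r^2 * 29 mod 41 = 19^2 * 29 = 33*29 = 14
  bit 4 = 1: r = r^2 * 29 mod 41 = 14^2 * 29 = 32*29 = 26
  -> B = 26
s = B^a = 26^22 mod 41  (bits of 22 = 10110)
  bit 0 = 1: r = r^2 * 26 mod 41 = 1^2 * 26 = 1*26 = 26
  bit 1 = 0: r = r^2 mod 41 = 26^2 = 20
  bit 2 = 1: r = r^2 * 26 mod 41 = 20^2 * 26 = 31*26 = 27
  bit 3 = 1: r = r^2 * 26 mod 41 = 27^2 * 26 = 32*26 = 12
  bit 4 = 0: r = r^2 mod 41 = 12^2 = 21
  -> s = B^a = 21

Answer: 20 26 21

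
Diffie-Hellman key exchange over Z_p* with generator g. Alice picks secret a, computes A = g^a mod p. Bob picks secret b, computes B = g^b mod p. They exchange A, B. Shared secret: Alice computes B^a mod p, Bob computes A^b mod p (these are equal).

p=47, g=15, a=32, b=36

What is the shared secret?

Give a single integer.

Answer: 37

Derivation:
A = 15^32 mod 47  (bits of 32 = 100000)
  bit 0 = 1: r = r^2 * 15 mod 47 = 1^2 * 15 = 1*15 = 15
  bit 1 = 0: r = r^2 mod 47 = 15^2 = 37
  bit 2 = 0: r = r^2 mod 47 = 37^2 = 6
  bit 3 = 0: r = r^2 mod 47 = 6^2 = 36
  bit 4 = 0: r = r^2 mod 47 = 36^2 = 27
  bit 5 = 0: r = r^2 mod 47 = 27^2 = 24
  -> A = 24
B = 15^36 mod 47  (bits of 36 = 100100)
  bit 0 = 1: r = r^2 * 15 mod 47 = 1^2 * 15 = 1*15 = 15
  bit 1 = 0: r = r^2 mod 47 = 15^2 = 37
  bit 2 = 0: r = r^2 mod 47 = 37^2 = 6
  bit 3 = 1: r = r^2 * 15 mod 47 = 6^2 * 15 = 36*15 = 23
  bit 4 = 0: r = r^2 mod 47 = 23^2 = 12
  bit 5 = 0: r = r^2 mod 47 = 12^2 = 3
  -> B = 3
s = B^a = 3^32 mod 47  (bits of 32 = 100000)
  bit 0 = 1: r = r^2 * 3 mod 47 = 1^2 * 3 = 1*3 = 3
  bit 1 = 0: r = r^2 mod 47 = 3^2 = 9
  bit 2 = 0: r = r^2 mod 47 = 9^2 = 34
  bit 3 = 0: r = r^2 mod 47 = 34^2 = 28
  bit 4 = 0: r = r^2 mod 47 = 28^2 = 32
  bit 5 = 0: r = r^2 mod 47 = 32^2 = 37
  -> s = B^a = 37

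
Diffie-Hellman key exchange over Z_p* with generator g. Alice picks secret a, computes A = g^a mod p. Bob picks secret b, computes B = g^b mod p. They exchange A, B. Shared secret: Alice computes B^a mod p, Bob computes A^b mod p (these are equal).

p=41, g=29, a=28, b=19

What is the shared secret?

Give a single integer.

Answer: 25

Derivation:
A = 29^28 mod 41  (bits of 28 = 11100)
  bit 0 = 1: r = r^2 * 29 mod 41 = 1^2 * 29 = 1*29 = 29
  bit 1 = 1: r = r^2 * 29 mod 41 = 29^2 * 29 = 21*29 = 35
  bit 2 = 1: r = r^2 * 29 mod 41 = 35^2 * 29 = 36*29 = 19
  bit 3 = 0: r = r^2 mod 41 = 19^2 = 33
  bit 4 = 0: r = r^2 mod 41 = 33^2 = 23
  -> A = 23
B = 29^19 mod 41  (bits of 19 = 10011)
  bit 0 = 1: r = r^2 * 29 mod 41 = 1^2 * 29 = 1*29 = 29
  bit 1 = 0: r = r^2 mod 41 = 29^2 = 21
  bit 2 = 0: r = r^2 mod 41 = 21^2 = 31
  bit 3 = 1: r = r^2 * 29 mod 41 = 31^2 * 29 = 18*29 = 30
  bit 4 = 1: r = r^2 * 29 mod 41 = 30^2 * 29 = 39*29 = 24
  -> B = 24
s = B^a = 24^28 mod 41  (bits of 28 = 11100)
  bit 0 = 1: r = r^2 * 24 mod 41 = 1^2 * 24 = 1*24 = 24
  bit 1 = 1: r = r^2 * 24 mod 41 = 24^2 * 24 = 2*24 = 7
  bit 2 = 1: r = r^2 * 24 mod 41 = 7^2 * 24 = 8*24 = 28
  bit 3 = 0: r = r^2 mod 41 = 28^2 = 5
  bit 4 = 0: r = r^2 mod 41 = 5^2 = 25
  -> s = B^a = 25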